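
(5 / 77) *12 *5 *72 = 21600 / 77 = 280.52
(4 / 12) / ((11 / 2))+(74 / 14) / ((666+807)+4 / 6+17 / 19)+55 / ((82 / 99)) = 645243086 / 9707775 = 66.47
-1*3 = -3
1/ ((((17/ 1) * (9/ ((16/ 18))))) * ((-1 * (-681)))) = 8/ 937737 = 0.00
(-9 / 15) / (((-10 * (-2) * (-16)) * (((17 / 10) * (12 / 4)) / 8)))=1 / 340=0.00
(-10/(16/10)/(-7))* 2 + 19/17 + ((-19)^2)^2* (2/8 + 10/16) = 114033.78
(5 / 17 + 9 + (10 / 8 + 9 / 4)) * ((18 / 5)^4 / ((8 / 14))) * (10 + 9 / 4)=195786801 / 4250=46067.48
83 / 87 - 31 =-2614 / 87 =-30.05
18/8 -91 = -355/4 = -88.75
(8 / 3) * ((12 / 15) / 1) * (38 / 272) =76 / 255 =0.30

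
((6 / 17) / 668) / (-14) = -3 / 79492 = -0.00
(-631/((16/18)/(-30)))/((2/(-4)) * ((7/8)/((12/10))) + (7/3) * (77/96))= 3066660/217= 14132.07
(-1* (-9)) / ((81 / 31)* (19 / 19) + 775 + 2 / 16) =248 / 21431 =0.01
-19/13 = -1.46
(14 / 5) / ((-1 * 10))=-7 / 25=-0.28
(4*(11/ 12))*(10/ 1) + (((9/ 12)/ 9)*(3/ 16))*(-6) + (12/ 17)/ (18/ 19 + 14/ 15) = 4040069/ 109344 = 36.95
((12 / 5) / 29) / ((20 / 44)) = 132 / 725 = 0.18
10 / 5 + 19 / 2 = 23 / 2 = 11.50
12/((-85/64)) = -768/85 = -9.04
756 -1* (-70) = 826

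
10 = 10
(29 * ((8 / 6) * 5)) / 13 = 14.87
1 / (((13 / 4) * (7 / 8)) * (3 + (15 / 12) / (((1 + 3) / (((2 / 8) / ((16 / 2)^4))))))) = 0.12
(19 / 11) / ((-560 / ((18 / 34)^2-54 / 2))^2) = 25749009 / 6548046400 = 0.00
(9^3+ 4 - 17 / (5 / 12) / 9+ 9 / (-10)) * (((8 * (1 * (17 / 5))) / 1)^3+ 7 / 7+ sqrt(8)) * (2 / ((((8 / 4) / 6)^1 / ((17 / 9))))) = 742118 * sqrt(2) / 45+ 103714330031 / 625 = 165966250.57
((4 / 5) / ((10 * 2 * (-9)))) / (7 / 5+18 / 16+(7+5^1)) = -8 / 26145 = -0.00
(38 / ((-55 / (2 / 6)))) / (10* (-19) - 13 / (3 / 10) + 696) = -0.00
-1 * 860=-860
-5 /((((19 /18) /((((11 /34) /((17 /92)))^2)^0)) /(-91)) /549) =236647.89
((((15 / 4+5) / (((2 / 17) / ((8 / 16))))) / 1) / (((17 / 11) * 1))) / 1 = 24.06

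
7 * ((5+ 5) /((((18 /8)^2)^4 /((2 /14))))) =0.02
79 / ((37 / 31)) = 2449 / 37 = 66.19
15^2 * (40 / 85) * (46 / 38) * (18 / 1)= 745200 / 323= 2307.12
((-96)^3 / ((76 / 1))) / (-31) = 221184 / 589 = 375.52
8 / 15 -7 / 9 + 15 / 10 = 113 / 90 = 1.26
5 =5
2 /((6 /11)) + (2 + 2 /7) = 125 /21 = 5.95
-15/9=-5/3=-1.67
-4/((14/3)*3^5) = -2/567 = -0.00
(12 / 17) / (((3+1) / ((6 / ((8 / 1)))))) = 9 / 68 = 0.13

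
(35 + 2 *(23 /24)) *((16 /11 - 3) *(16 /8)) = -7531 /66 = -114.11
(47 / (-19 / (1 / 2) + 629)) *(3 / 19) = 47 / 3743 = 0.01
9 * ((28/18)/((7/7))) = 14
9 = 9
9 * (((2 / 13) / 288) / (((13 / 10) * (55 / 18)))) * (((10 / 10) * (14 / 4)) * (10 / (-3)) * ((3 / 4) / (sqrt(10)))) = -63 * sqrt(10) / 59488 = -0.00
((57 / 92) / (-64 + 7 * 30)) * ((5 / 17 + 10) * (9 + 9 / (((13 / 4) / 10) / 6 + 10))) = 12535425 / 28999688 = 0.43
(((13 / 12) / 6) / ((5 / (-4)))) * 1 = -13 / 90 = -0.14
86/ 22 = 43/ 11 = 3.91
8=8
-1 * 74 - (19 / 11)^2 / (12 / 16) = -28306 / 363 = -77.98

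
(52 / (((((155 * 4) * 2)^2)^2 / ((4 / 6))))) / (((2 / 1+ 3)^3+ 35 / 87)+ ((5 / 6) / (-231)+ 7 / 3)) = 87087 / 758626103804960000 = 0.00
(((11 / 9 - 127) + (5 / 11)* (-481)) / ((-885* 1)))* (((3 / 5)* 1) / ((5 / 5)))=34097 / 146025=0.23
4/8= 1/2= 0.50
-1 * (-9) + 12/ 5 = 57/ 5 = 11.40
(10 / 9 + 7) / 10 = 0.81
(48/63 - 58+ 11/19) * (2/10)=-22607/1995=-11.33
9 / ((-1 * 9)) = -1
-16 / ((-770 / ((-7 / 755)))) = -8 / 41525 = -0.00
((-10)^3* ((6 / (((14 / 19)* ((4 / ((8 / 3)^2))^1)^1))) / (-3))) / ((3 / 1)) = 304000 / 189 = 1608.47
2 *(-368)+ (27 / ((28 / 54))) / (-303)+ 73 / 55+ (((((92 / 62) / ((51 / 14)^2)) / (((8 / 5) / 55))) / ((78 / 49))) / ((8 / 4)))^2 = -4511994487995500306299 / 6152270075034042960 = -733.39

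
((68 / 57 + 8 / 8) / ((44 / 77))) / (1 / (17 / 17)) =875 / 228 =3.84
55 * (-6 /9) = -110 /3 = -36.67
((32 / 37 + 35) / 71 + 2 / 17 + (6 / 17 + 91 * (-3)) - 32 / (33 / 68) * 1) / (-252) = 124518235 / 92846061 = 1.34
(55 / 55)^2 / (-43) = -1 / 43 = -0.02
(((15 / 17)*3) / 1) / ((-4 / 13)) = -585 / 68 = -8.60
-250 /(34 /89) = -11125 /17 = -654.41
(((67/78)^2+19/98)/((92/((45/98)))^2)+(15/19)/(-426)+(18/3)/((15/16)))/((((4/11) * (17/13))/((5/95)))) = 1278206422512916237/1804977104510827520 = 0.71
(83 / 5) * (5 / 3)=83 / 3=27.67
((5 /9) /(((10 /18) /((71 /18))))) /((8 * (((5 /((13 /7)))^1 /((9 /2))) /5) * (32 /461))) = 425503 /7168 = 59.36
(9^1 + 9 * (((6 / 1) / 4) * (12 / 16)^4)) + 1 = 7307 / 512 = 14.27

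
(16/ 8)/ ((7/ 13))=26/ 7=3.71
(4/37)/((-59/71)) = -284/2183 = -0.13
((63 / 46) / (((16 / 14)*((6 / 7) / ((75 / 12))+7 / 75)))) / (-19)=-231525 / 846032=-0.27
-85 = -85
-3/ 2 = -1.50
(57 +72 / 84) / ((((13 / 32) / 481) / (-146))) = -70009920 / 7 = -10001417.14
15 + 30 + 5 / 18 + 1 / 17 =13873 / 306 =45.34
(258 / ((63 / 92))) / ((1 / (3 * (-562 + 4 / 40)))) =-22228764 / 35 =-635107.54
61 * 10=610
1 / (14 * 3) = 1 / 42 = 0.02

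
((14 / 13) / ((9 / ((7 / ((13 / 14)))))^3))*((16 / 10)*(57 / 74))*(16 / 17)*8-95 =-1945412183461 / 21827315835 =-89.13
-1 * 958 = -958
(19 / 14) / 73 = 19 / 1022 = 0.02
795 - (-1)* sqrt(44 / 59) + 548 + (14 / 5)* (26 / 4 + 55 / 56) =2* sqrt(649) / 59 + 27279 / 20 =1364.81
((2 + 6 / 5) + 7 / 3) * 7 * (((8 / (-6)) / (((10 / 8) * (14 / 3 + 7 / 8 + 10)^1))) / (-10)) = 37184 / 139875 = 0.27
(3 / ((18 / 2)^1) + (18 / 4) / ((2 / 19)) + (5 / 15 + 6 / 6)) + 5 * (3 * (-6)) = -547 / 12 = -45.58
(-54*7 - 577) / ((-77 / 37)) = 35335 / 77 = 458.90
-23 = -23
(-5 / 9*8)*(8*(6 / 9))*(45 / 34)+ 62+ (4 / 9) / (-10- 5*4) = 70256 / 2295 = 30.61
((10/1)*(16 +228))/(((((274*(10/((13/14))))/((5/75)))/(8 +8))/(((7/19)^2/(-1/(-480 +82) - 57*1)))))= -2719136/1294536975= -0.00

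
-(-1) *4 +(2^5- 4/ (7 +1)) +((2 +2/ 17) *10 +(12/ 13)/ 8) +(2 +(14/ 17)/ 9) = 117119/ 1989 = 58.88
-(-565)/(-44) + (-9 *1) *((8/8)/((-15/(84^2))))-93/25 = 4638743/1100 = 4217.04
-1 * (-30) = 30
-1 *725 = -725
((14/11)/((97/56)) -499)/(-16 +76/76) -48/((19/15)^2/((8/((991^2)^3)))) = 181791733169852714178713449/5472739889256807992797005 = 33.22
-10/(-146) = 5/73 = 0.07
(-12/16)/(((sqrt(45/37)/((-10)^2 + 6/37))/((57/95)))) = -5559 * sqrt(185)/1850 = -40.87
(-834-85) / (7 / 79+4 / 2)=-72601 / 165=-440.01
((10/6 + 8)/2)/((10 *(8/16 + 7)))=29/450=0.06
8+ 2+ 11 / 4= 51 / 4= 12.75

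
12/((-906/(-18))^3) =324/3442951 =0.00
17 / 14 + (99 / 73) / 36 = 2559 / 2044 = 1.25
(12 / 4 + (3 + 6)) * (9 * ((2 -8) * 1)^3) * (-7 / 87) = 54432 / 29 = 1876.97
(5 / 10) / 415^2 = 1 / 344450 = 0.00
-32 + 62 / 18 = -28.56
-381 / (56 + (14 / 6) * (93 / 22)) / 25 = -2794 / 12075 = -0.23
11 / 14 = 0.79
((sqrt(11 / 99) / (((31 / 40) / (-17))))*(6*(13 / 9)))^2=312582400 / 77841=4015.65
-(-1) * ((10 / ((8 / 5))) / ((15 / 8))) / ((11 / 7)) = 70 / 33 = 2.12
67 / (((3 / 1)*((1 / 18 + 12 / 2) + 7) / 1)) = 402 / 235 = 1.71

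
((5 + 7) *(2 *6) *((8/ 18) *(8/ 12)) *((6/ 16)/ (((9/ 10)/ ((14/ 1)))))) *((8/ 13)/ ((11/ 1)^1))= 17920/ 1287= 13.92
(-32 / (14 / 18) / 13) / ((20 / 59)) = -4248 / 455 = -9.34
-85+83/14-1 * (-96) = 237/14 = 16.93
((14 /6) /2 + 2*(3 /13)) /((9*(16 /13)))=127 /864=0.15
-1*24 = -24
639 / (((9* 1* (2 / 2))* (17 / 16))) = 1136 / 17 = 66.82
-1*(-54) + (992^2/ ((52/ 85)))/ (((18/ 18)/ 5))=104557502/ 13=8042884.77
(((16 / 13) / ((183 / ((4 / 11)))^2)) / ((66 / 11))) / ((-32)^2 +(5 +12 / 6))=128 / 162933663321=0.00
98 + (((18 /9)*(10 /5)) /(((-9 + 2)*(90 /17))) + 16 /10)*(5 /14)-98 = 235 /441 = 0.53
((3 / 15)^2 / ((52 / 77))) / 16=77 / 20800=0.00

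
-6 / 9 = -2 / 3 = -0.67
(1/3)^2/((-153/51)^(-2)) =1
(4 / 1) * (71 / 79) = 284 / 79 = 3.59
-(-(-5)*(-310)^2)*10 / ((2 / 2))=-4805000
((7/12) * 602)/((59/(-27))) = -18963/118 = -160.70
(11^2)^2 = 14641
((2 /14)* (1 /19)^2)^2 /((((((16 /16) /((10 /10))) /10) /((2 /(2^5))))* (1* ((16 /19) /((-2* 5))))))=-25 /21509824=-0.00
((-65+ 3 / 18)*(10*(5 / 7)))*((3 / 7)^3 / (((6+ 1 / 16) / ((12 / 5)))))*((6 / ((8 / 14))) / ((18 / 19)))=-5321520 / 33271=-159.94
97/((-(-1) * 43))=97/43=2.26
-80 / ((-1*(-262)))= -40 / 131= -0.31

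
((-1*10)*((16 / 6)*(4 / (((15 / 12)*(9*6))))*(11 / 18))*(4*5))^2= 198246400 / 531441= 373.04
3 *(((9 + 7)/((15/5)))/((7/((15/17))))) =240/119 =2.02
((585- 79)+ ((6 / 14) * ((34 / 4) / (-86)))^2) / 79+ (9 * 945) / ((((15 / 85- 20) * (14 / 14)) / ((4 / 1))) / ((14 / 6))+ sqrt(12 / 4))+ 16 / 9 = -1405194214685966653 / 117632193947856- 642342960 * sqrt(3) / 114131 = -21693.85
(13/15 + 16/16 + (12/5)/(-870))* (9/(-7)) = -12162/5075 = -2.40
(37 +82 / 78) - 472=-16924 / 39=-433.95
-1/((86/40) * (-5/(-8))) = -0.74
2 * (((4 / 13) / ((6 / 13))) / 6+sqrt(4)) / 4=19 / 18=1.06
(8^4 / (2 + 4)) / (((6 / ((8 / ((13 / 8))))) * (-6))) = -32768 / 351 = -93.36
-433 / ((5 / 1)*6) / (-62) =433 / 1860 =0.23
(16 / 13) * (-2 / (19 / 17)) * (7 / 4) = -952 / 247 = -3.85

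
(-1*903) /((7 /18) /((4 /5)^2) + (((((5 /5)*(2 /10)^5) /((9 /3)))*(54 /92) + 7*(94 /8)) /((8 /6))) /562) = -1313120025000 /1043229809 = -1258.71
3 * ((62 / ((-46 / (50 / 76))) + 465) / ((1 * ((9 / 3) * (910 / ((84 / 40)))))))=243381 / 227240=1.07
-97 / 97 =-1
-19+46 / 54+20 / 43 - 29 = -54199 / 1161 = -46.68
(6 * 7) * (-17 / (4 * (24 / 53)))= -6307 / 16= -394.19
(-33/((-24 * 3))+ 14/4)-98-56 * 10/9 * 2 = -15731/72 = -218.49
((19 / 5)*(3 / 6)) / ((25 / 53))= 1007 / 250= 4.03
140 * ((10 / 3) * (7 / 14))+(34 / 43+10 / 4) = 61049 / 258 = 236.62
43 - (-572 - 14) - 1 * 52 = 577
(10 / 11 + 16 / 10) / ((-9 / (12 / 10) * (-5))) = 0.07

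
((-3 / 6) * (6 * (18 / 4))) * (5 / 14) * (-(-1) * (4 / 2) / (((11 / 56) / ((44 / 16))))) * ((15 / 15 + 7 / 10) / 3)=-153 / 2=-76.50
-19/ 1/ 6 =-19/ 6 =-3.17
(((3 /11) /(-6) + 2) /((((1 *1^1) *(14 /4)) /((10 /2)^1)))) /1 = 215 /77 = 2.79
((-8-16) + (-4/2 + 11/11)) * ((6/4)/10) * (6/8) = -45/16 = -2.81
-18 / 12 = -1.50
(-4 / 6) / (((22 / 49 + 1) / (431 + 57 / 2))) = -45031 / 213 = -211.41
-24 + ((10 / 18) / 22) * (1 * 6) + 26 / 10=-3506 / 165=-21.25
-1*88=-88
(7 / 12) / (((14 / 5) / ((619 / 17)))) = 3095 / 408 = 7.59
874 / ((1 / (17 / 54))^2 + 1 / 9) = 2273274 / 26533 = 85.68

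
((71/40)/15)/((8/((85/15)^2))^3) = 1713767399/223948800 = 7.65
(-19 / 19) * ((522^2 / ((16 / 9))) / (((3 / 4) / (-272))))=55586736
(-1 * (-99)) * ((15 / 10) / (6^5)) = 11 / 576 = 0.02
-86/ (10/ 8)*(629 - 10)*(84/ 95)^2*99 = -3296291.75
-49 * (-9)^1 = 441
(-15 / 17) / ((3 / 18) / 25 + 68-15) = -2250 / 135167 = -0.02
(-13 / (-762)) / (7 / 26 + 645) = 169 / 6392037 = 0.00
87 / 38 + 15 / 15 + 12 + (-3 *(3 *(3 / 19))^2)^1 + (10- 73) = -34933 / 722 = -48.38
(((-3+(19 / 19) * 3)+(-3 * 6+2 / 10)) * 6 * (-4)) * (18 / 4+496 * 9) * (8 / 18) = 4242096 / 5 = 848419.20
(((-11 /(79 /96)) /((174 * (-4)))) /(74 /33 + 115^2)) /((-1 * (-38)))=726 /19000364971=0.00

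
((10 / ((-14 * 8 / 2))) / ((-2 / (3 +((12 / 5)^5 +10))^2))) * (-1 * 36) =-107724027663 / 3906250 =-27577.35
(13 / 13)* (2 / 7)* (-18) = -36 / 7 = -5.14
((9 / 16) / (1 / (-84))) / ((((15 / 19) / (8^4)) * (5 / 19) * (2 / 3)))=-34933248 / 25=-1397329.92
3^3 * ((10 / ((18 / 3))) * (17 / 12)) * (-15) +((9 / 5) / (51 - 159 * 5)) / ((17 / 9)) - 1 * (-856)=-100.25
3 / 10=0.30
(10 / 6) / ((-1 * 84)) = -5 / 252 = -0.02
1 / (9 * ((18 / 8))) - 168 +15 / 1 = -12389 / 81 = -152.95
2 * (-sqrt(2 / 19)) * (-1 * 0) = 0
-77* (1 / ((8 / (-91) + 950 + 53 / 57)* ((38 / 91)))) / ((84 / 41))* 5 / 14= -2667665 / 78912272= -0.03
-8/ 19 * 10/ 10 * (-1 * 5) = 40/ 19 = 2.11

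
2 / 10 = 1 / 5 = 0.20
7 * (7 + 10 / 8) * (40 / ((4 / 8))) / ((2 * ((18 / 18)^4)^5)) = 2310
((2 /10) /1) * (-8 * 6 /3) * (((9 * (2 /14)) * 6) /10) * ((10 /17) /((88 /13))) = -1404 /6545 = -0.21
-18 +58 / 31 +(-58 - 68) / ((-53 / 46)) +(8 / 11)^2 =18639448 / 198803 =93.76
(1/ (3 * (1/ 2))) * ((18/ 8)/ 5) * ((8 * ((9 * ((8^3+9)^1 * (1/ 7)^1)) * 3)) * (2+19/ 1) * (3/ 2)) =759618/ 5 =151923.60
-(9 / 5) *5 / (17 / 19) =-171 / 17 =-10.06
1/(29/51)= 51/29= 1.76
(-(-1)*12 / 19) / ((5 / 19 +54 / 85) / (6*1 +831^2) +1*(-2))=-704378340 / 2230529959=-0.32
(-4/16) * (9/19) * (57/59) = -27/236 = -0.11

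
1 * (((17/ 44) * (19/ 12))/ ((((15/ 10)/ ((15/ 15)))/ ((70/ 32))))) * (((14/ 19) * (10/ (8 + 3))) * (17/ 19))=354025/ 662112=0.53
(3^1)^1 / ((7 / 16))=48 / 7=6.86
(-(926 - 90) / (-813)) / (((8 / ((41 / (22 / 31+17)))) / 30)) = 8.93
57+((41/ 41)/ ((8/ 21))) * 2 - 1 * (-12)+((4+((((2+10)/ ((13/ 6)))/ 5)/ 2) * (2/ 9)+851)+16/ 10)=930.97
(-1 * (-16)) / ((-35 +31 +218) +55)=16 / 269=0.06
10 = 10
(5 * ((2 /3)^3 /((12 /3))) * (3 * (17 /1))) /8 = 85 /36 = 2.36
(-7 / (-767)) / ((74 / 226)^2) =89383 / 1050023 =0.09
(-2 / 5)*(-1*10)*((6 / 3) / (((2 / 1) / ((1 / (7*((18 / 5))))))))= 0.16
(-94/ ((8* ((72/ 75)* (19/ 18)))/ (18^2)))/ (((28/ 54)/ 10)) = -38545875/ 532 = -72454.65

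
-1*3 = -3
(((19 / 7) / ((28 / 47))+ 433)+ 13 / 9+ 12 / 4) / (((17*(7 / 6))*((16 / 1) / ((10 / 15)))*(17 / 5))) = 3898445 / 14274288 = 0.27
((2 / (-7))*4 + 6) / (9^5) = 34 / 413343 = 0.00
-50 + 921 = 871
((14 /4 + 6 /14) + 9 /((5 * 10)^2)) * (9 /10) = 619317 /175000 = 3.54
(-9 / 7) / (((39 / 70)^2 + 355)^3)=-151263000000 / 5277302981406352261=-0.00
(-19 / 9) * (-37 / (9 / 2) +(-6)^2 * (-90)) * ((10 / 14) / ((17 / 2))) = 5554460 / 9639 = 576.25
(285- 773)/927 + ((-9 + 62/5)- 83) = -371386/4635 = -80.13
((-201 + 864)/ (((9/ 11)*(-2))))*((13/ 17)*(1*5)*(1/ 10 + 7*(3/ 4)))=-198913/ 24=-8288.04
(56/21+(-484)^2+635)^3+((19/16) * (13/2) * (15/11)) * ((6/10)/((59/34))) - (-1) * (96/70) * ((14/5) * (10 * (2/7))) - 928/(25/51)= 635887684701596981617307/49064400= 12960266195074167.45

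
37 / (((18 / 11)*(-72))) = -407 / 1296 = -0.31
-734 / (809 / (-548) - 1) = 402232 / 1357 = 296.41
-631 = -631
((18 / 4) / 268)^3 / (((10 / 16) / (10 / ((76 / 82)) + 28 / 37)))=5917293 / 67659644480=0.00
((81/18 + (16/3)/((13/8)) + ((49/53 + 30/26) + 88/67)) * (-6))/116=-3094913/5354908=-0.58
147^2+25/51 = 1102084/51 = 21609.49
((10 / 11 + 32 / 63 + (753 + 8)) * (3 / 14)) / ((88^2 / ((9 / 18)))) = 528355 / 50088192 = 0.01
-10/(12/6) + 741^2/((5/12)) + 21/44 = 289913773/220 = 1317789.88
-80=-80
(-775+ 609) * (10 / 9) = -1660 / 9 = -184.44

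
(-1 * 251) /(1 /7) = -1757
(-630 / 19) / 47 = -0.71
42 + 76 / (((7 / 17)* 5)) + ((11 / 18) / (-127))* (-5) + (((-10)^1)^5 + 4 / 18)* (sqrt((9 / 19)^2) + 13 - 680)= 33774852945121 / 506730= 66652562.40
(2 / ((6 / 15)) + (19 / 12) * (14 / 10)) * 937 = 405721 / 60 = 6762.02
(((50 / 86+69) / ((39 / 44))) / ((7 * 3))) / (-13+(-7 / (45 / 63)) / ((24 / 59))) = -5265920 / 52250289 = -0.10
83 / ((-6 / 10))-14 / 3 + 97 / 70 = -9913 / 70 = -141.61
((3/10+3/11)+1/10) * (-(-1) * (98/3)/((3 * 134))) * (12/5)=7252/55275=0.13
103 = 103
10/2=5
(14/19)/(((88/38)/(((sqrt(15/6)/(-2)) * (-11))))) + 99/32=7 * sqrt(10)/8 + 99/32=5.86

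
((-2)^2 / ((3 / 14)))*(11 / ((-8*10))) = -77 / 30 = -2.57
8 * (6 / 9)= 16 / 3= 5.33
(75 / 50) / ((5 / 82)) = 123 / 5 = 24.60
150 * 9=1350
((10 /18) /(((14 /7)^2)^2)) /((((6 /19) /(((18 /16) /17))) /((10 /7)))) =475 /45696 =0.01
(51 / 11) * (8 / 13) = 408 / 143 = 2.85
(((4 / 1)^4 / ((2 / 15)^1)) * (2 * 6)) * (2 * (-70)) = -3225600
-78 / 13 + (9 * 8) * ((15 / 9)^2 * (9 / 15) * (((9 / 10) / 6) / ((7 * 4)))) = -75 / 14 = -5.36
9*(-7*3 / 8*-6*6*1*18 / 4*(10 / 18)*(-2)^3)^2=32148900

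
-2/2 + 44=43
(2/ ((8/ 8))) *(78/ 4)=39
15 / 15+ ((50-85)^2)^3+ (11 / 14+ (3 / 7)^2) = 180150031443 / 98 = 1838265626.97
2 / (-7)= -0.29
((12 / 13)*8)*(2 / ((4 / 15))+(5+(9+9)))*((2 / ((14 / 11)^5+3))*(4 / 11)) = 342950784 / 13272701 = 25.84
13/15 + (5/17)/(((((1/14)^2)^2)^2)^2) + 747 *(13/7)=1143425502349922324252/1785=640574511120404663.45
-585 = -585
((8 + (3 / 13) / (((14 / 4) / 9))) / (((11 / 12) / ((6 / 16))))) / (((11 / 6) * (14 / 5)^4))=6598125 / 211499288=0.03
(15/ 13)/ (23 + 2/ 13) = 15/ 301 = 0.05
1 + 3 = 4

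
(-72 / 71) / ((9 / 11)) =-88 / 71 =-1.24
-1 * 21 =-21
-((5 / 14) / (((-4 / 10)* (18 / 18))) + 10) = -255 / 28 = -9.11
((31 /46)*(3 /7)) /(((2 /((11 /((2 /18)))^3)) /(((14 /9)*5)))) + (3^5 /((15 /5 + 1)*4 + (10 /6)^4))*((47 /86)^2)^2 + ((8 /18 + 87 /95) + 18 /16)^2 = 7701977537885649586253483 /7067099836946404800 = 1089835.68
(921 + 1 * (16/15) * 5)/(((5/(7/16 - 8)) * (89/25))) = -1681295/4272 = -393.56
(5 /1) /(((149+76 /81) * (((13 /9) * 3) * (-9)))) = -27 /31577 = -0.00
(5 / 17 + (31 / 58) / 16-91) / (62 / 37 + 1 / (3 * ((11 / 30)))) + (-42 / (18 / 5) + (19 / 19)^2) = -2277661493 / 49789056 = -45.75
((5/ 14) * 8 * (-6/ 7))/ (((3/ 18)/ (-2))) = 1440/ 49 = 29.39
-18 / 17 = -1.06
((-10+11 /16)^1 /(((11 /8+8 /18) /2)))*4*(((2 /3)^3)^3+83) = -973983796 /286497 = -3399.63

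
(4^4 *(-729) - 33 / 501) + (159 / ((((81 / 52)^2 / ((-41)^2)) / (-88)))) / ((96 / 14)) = -1600271.02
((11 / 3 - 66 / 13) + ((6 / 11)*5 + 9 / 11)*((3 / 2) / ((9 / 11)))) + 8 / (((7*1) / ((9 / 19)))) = 5.63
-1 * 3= -3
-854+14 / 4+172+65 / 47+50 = -58949 / 94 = -627.12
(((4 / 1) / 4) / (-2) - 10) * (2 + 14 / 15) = -154 / 5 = -30.80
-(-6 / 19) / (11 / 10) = 60 / 209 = 0.29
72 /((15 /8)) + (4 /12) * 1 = 581 /15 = 38.73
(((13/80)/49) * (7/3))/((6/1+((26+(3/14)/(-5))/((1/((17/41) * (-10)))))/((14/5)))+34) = 3731/753000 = 0.00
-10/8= -5/4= -1.25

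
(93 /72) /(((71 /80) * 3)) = 310 /639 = 0.49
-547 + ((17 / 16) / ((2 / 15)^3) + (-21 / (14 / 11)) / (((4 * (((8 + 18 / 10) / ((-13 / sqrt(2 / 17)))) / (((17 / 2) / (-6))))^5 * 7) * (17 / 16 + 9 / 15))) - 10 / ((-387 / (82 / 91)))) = -26186166344626234375 * sqrt(34) / 87251931145580544 - 445073137 / 4507776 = -1848.73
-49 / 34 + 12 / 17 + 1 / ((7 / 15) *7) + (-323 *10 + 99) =-5216961 / 1666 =-3131.43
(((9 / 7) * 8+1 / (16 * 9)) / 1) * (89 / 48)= 923375 / 48384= 19.08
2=2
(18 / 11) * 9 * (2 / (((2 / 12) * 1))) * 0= 0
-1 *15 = -15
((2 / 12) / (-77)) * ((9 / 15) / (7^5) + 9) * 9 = -1134477 / 6470695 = -0.18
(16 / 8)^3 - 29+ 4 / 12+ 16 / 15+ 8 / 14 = -666 / 35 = -19.03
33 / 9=11 / 3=3.67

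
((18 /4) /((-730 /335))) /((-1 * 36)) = 67 /1168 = 0.06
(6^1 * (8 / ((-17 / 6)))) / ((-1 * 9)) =32 / 17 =1.88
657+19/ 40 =26299/ 40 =657.48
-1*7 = -7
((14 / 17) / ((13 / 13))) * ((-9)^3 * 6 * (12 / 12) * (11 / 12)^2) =-205821 / 68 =-3026.78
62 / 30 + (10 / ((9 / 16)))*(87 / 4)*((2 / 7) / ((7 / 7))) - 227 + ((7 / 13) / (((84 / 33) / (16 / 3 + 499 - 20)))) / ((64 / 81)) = 1771967 / 116480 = 15.21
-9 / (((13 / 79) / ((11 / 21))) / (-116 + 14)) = 2922.13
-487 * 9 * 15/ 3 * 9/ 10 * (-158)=3116313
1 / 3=0.33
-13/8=-1.62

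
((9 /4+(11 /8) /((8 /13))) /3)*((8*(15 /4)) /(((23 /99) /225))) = 31964625 /736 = 43430.20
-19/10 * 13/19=-13/10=-1.30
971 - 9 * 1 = 962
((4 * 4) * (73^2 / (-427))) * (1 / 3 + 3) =-852640 / 1281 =-665.60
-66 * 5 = -330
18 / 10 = 1.80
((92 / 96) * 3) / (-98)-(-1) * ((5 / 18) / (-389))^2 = -281906123 / 9609488784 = -0.03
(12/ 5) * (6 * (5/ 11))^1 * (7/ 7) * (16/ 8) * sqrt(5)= 29.27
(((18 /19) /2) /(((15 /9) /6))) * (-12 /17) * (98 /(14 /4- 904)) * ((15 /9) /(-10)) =-63504 /2908615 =-0.02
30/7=4.29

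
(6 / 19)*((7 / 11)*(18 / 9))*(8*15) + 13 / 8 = 83357 / 1672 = 49.85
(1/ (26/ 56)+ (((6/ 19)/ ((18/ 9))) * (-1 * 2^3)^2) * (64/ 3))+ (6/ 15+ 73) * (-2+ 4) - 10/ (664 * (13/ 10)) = 74730493/ 205010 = 364.52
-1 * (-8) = 8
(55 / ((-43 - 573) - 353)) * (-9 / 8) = 165 / 2584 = 0.06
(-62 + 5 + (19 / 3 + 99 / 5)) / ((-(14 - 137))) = -463 / 1845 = -0.25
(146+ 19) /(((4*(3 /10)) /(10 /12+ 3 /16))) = 13475 /96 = 140.36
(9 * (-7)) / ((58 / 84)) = -2646 / 29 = -91.24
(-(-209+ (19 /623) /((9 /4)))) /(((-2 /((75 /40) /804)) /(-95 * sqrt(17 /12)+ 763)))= -638623915 /3434688+ 556598825 * sqrt(51) /144256896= -158.38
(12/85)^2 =144/7225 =0.02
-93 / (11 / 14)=-1302 / 11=-118.36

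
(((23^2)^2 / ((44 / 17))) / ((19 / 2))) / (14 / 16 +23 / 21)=399612948 / 69179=5776.51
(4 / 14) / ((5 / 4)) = 8 / 35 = 0.23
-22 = -22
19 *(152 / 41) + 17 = 3585 / 41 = 87.44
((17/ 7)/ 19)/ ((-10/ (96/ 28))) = -204/ 4655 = -0.04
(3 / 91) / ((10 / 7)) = 3 / 130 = 0.02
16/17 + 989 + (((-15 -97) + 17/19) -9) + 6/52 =869.95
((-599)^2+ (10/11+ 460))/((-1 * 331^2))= -3951881/1205171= -3.28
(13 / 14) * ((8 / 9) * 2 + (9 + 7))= 1040 / 63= 16.51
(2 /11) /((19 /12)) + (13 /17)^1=3125 /3553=0.88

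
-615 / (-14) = 615 / 14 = 43.93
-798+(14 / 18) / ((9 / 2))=-64624 / 81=-797.83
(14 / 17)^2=0.68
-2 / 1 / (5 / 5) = -2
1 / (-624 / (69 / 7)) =-23 / 1456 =-0.02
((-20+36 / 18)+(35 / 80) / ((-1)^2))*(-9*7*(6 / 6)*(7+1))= 17703 / 2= 8851.50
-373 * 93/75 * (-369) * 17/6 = 24178233/50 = 483564.66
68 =68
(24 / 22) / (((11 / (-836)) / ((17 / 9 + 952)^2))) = -75439314.48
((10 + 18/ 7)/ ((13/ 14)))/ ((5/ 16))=2816/ 65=43.32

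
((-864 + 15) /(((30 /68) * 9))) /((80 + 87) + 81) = -4811 /5580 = -0.86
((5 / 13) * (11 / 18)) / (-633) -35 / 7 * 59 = -295.00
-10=-10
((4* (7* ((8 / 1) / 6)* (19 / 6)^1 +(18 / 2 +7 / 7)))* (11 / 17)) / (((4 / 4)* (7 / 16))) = 250624 / 1071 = 234.01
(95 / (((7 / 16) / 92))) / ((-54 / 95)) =-6642400 / 189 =-35144.97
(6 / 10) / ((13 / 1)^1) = 3 / 65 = 0.05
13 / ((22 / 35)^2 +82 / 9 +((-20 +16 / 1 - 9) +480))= 143325 / 5253481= 0.03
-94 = -94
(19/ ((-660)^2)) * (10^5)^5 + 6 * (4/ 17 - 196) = 8074999999999999978254848/ 18513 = 436179981634527087897.96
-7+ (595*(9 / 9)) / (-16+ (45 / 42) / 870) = -574077 / 12991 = -44.19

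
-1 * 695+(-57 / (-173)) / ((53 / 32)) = -6370631 / 9169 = -694.80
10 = 10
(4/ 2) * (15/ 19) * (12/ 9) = 40/ 19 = 2.11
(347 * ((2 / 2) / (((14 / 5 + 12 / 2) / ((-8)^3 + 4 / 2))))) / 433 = -442425 / 9526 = -46.44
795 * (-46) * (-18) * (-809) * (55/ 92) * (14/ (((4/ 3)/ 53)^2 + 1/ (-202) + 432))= -4552233166556460/ 441219827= -10317381.24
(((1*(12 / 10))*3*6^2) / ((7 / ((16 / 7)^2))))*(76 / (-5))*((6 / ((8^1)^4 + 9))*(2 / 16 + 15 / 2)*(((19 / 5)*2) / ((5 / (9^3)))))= -18156.97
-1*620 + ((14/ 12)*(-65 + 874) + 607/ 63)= 42017/ 126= 333.47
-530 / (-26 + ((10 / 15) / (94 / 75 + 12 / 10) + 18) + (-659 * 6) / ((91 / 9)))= 4437160 / 3338613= 1.33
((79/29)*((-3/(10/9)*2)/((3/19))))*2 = -27018/145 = -186.33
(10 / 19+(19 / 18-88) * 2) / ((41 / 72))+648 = 267632 / 779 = 343.56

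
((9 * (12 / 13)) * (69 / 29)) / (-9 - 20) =-7452 / 10933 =-0.68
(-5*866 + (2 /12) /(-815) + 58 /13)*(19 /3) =-5224515367 /190710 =-27395.08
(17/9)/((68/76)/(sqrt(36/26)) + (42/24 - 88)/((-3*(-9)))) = -0.78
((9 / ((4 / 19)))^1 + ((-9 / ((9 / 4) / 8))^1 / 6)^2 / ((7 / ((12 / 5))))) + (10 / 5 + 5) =24991 / 420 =59.50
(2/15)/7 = 2/105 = 0.02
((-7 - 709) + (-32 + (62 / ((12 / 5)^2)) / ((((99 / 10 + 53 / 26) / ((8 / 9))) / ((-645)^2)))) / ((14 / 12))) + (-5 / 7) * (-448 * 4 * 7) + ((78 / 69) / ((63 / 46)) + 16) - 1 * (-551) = 7200478921 / 24444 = 294570.40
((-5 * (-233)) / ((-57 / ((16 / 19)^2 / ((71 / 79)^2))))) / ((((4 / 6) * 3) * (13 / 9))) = -2791973760 / 449490847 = -6.21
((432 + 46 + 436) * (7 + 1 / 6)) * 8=157208 / 3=52402.67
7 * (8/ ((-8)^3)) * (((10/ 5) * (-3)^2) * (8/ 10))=-63/ 40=-1.58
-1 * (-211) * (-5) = -1055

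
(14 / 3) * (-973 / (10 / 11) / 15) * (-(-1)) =-74921 / 225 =-332.98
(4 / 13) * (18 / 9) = 8 / 13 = 0.62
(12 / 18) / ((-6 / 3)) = -0.33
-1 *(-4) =4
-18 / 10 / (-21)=0.09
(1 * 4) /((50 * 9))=2 /225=0.01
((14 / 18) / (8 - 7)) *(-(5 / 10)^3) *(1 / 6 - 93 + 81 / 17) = 62881 / 7344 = 8.56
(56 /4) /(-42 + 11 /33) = -42 /125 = -0.34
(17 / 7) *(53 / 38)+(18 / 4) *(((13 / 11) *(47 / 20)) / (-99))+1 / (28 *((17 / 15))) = 3.29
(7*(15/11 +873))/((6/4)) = 44884/11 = 4080.36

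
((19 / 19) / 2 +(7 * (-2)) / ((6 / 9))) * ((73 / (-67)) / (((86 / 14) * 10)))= 20951 / 57620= 0.36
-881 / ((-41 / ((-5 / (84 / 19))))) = -83695 / 3444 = -24.30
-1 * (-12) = 12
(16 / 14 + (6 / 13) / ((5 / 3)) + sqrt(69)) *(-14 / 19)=-14 *sqrt(69) / 19 - 68 / 65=-7.17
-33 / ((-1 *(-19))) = -33 / 19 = -1.74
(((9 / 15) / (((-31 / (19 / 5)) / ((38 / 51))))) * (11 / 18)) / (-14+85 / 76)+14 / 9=1827054 / 1172575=1.56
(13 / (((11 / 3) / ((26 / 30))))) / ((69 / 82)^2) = 1136356 / 261855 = 4.34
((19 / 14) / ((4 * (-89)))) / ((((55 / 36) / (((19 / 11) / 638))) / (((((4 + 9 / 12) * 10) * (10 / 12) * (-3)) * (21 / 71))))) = 925965 / 3902513296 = 0.00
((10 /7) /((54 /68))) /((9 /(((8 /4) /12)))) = 170 /5103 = 0.03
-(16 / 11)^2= -256 / 121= -2.12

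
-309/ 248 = -1.25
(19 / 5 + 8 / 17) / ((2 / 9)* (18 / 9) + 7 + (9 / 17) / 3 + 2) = 0.44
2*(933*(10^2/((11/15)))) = 2799000/11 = 254454.55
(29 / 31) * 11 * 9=2871 / 31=92.61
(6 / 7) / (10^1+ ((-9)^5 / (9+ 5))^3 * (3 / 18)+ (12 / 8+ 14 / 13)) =-20384 / 297398301615397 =-0.00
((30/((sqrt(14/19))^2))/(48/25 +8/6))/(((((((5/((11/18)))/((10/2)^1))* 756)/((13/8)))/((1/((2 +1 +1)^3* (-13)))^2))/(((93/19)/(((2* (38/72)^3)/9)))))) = 31073625/8733332701184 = 0.00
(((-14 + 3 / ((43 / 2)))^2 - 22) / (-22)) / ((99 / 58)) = -3040534 / 671187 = -4.53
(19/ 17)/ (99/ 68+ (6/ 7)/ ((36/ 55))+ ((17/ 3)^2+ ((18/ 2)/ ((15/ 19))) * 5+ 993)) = 0.00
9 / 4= 2.25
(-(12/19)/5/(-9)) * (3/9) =4/855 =0.00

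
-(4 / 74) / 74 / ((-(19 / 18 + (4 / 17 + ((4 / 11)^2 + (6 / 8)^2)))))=296208 / 805170505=0.00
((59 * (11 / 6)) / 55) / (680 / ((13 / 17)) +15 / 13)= 767 / 347250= 0.00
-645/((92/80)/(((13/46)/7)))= -83850/3703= -22.64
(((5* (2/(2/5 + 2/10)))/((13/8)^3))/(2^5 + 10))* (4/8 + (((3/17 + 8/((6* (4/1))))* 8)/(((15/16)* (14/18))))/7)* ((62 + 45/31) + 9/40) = 9113763616/1191395751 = 7.65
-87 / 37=-2.35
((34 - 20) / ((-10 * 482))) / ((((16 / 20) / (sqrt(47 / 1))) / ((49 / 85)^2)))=-16807 * sqrt(47) / 13929800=-0.01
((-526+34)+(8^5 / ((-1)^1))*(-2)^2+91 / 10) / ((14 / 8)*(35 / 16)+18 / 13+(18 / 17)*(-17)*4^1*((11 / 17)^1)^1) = 9303562528 / 2926075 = 3179.54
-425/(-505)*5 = 425/101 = 4.21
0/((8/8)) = 0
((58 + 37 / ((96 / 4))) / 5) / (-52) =-1429 / 6240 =-0.23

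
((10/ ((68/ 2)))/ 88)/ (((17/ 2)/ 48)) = 60/ 3179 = 0.02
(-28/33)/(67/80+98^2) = -2240/25356771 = -0.00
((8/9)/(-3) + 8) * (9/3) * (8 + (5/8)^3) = 6097/32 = 190.53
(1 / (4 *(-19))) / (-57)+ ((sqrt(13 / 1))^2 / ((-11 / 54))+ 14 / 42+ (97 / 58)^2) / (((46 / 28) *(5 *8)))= -17020353281 / 18434652720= -0.92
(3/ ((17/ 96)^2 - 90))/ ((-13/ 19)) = 525312/ 10778963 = 0.05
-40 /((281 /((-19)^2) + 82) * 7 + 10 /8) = -57760 /838529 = -0.07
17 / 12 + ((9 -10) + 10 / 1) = 125 / 12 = 10.42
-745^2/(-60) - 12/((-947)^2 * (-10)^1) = 497751415297/53808540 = 9250.42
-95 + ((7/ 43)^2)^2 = -324783694/ 3418801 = -95.00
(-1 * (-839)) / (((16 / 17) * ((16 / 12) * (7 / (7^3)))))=2096661 / 64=32760.33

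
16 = 16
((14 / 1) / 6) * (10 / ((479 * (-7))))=-10 / 1437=-0.01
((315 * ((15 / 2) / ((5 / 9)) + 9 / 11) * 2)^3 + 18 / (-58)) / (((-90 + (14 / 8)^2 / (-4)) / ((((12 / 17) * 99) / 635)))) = -195823608918505201152 / 220042915895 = -889933711.89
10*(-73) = -730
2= 2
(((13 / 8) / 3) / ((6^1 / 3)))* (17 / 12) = 221 / 576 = 0.38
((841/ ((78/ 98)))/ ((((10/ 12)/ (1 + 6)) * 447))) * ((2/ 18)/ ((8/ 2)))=288463/ 522990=0.55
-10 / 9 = -1.11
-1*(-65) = 65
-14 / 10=-7 / 5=-1.40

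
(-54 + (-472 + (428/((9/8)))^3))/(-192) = -20070912785/69984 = -286792.88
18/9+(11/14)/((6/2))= 95/42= 2.26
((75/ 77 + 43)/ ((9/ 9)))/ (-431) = -3386/ 33187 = -0.10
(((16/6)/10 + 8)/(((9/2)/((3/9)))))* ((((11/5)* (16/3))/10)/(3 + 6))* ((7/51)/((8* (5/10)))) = 38192/13942125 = 0.00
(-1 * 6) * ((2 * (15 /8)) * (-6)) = 135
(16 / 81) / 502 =8 / 20331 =0.00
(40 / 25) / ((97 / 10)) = 16 / 97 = 0.16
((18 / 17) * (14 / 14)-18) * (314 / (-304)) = 5652 / 323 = 17.50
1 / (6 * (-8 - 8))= -0.01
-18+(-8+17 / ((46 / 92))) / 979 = -17596 / 979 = -17.97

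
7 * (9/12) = 21/4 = 5.25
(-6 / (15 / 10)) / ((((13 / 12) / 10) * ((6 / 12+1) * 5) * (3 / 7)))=-448 / 39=-11.49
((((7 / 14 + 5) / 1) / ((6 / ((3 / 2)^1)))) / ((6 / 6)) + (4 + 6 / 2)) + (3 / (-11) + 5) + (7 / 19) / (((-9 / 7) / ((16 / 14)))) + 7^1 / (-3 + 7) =218569 / 15048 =14.52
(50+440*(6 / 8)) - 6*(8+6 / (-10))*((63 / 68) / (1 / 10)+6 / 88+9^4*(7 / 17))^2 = -456414498498271 / 1398760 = -326299364.08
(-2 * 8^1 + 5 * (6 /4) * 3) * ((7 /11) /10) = 91 /220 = 0.41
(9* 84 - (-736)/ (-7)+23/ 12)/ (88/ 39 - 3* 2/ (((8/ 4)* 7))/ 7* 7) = 712829/ 1996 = 357.13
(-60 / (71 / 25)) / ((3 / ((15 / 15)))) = -500 / 71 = -7.04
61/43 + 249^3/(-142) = -108718.64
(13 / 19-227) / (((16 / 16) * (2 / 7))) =-15050 / 19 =-792.11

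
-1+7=6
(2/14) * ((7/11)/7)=1/77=0.01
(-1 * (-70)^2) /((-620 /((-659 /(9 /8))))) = -1291640 /279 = -4629.53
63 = 63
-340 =-340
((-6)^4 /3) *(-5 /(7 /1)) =-308.57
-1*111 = -111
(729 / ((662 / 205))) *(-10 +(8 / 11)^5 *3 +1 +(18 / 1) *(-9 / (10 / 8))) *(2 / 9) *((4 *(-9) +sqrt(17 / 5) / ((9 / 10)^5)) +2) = 12546644952222 / 53307881 - 30371931620000 *sqrt(85) / 12953815083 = 213745.47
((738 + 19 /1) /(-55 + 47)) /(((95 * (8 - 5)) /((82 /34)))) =-31037 /38760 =-0.80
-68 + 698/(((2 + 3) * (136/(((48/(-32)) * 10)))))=-5671/68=-83.40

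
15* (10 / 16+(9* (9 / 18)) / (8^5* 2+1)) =4915815 / 524296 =9.38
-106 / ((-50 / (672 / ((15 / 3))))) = 35616 / 125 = 284.93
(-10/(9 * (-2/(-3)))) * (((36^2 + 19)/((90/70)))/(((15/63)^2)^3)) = -5847978843/625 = -9356766.15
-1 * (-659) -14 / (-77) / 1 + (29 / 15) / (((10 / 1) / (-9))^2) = 3634113 / 5500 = 660.75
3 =3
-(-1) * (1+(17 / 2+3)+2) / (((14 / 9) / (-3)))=-783 / 28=-27.96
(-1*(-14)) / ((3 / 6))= 28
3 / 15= 1 / 5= 0.20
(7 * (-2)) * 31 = -434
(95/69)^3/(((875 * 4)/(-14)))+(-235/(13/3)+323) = 2295531725/8541234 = 268.76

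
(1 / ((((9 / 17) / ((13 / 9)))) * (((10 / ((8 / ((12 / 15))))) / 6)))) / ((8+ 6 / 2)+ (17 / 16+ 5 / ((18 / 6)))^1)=7072 / 5931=1.19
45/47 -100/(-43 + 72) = -3395/1363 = -2.49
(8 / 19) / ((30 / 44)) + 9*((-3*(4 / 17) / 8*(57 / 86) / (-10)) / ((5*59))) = 303715883 / 491670600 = 0.62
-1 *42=-42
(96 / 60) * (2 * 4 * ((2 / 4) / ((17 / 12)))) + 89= 7949 / 85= 93.52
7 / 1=7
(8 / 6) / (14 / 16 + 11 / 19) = 608 / 663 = 0.92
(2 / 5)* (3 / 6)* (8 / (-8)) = -1 / 5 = -0.20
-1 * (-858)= 858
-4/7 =-0.57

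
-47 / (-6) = 47 / 6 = 7.83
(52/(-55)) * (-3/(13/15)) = 36/11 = 3.27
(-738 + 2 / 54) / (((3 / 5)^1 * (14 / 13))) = -1295125 / 1134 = -1142.09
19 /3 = 6.33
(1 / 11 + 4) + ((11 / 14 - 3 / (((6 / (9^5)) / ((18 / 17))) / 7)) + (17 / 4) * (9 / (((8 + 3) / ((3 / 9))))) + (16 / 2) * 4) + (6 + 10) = -104136715 / 476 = -218774.61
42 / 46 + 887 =20422 / 23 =887.91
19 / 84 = 0.23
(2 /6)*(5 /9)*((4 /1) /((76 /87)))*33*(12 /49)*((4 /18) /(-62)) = -6380 /259749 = -0.02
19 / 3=6.33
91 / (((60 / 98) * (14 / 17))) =180.48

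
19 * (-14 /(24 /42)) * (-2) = 931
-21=-21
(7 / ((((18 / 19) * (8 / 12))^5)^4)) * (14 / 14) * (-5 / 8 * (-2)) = 1315649071014108536767446035 / 15335039969789900488704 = 85793.65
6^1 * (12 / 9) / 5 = 8 / 5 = 1.60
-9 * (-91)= 819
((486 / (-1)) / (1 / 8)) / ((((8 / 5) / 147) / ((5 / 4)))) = -893025 / 2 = -446512.50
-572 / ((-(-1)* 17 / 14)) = -8008 / 17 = -471.06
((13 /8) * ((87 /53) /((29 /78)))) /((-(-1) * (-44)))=-1521 /9328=-0.16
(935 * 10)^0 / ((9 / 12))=4 / 3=1.33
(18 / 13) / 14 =9 / 91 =0.10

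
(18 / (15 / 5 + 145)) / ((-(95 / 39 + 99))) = -351 / 292744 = -0.00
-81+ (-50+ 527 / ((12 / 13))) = 5279 / 12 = 439.92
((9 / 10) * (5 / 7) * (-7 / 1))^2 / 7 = 81 / 28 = 2.89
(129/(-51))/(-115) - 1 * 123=-240422/1955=-122.98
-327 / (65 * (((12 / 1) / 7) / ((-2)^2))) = -763 / 65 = -11.74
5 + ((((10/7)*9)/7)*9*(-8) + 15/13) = -80320/637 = -126.09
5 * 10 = 50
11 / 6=1.83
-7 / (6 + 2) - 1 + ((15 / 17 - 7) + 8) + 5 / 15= 139 / 408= 0.34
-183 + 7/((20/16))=-887/5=-177.40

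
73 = 73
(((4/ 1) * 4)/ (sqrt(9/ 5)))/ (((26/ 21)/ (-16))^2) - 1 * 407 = 1584.66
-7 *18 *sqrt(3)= -126 *sqrt(3)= -218.24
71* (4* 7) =1988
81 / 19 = 4.26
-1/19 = -0.05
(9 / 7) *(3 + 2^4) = 171 / 7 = 24.43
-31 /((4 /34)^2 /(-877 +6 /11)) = 1963039.07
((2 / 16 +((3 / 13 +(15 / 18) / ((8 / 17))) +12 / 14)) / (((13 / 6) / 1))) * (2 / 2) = 13033 / 9464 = 1.38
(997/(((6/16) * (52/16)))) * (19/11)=606176/429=1413.00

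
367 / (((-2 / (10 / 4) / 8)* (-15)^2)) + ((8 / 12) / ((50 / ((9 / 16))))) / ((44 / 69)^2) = -113553373 / 6969600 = -16.29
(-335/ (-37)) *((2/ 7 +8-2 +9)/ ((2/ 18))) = 322605/ 259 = 1245.58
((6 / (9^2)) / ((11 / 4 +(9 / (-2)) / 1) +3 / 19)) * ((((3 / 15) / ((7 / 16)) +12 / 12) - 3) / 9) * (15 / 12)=0.01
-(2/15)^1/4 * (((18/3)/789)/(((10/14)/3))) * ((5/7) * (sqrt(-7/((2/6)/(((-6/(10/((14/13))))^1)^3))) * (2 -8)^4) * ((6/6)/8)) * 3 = -428652 * sqrt(130)/5555875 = -0.88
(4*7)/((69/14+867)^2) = 5488/149010849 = 0.00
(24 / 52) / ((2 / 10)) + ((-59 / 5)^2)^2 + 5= 157585068 / 8125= 19395.09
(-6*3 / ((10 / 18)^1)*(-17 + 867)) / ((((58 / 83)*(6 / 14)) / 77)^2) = -1531070364285 / 841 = -1820535510.45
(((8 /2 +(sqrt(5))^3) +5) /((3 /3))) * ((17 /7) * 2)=306 /7 +170 * sqrt(5) /7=98.02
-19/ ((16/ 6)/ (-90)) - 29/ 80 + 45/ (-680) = 871517/ 1360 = 640.82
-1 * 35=-35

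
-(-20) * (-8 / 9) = -160 / 9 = -17.78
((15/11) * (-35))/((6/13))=-2275/22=-103.41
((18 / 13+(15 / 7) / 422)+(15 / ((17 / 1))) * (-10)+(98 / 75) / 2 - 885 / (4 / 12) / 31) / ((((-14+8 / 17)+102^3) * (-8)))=0.00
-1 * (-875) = 875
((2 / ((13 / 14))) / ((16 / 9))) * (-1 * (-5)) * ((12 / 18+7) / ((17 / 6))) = 7245 / 442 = 16.39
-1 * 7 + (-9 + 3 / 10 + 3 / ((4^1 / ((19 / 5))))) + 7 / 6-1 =-761 / 60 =-12.68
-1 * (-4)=4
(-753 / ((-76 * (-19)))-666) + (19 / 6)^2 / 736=-666.51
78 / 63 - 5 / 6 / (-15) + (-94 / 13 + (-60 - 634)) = -1146497 / 1638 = -699.94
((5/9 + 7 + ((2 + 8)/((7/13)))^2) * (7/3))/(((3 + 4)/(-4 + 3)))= -155432/1323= -117.48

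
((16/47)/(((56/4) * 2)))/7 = 4/2303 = 0.00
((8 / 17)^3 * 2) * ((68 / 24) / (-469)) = -512 / 406623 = -0.00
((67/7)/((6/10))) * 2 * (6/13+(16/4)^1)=142.34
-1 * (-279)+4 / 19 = 5305 / 19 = 279.21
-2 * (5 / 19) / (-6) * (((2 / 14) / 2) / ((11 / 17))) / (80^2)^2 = 17 / 71909376000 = 0.00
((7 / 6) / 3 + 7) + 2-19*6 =-1883 / 18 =-104.61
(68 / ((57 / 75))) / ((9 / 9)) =1700 / 19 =89.47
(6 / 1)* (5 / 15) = 2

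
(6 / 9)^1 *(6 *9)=36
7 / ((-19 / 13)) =-91 / 19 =-4.79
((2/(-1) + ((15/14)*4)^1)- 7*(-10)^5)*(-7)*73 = -357701168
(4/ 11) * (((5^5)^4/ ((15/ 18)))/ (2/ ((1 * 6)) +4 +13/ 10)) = 13732910156250000/ 1859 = 7387256673614.85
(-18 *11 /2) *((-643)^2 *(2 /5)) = -81862902 /5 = -16372580.40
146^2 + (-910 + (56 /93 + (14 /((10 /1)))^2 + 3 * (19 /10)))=94926319 /4650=20414.26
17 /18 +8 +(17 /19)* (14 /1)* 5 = 24479 /342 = 71.58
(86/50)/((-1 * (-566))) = 43/14150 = 0.00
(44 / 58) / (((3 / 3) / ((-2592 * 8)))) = -456192 / 29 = -15730.76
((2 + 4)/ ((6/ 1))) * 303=303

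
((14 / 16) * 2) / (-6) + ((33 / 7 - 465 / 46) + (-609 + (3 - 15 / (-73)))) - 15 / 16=-345491995 / 564144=-612.42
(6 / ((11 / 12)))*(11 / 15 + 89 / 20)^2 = 96721 / 550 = 175.86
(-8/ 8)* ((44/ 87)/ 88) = -1/ 174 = -0.01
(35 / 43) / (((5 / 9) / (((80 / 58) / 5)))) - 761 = -948463 / 1247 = -760.60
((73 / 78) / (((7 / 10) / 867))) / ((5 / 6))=126582 / 91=1391.01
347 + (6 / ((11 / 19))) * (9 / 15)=19427 / 55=353.22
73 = 73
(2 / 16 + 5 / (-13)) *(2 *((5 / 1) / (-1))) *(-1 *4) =-135 / 13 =-10.38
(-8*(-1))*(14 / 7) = 16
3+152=155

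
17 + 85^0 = 18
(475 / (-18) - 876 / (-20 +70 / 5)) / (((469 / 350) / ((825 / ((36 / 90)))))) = 74009375 / 402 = 184102.92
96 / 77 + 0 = 96 / 77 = 1.25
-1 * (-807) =807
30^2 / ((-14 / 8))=-3600 / 7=-514.29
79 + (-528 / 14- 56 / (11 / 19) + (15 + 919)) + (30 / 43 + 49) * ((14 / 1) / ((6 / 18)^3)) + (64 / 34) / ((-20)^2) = 27671088947 / 1407175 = 19664.28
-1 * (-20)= 20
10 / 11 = 0.91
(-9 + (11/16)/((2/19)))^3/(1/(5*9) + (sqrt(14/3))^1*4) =22186755/4954488832 - 332801325*sqrt(42)/1238622208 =-1.74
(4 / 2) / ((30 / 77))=77 / 15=5.13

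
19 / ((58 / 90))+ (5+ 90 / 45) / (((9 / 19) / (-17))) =-57874 / 261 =-221.74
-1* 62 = -62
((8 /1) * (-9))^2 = 5184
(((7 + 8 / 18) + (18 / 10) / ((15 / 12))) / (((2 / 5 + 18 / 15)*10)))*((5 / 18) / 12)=1999 / 155520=0.01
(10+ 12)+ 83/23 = 25.61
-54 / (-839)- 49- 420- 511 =-822166 / 839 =-979.94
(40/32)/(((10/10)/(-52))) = -65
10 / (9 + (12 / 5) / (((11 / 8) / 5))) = 22 / 39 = 0.56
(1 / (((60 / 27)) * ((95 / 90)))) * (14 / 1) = 567 / 95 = 5.97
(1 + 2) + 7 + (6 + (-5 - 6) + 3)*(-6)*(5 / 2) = 40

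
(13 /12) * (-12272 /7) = -39884 /21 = -1899.24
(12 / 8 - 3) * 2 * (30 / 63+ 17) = -367 / 7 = -52.43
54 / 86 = 27 / 43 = 0.63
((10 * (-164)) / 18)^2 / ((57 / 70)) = 47068000 / 4617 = 10194.50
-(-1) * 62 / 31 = 2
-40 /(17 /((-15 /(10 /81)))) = 4860 /17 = 285.88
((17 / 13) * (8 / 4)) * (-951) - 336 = -36702 / 13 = -2823.23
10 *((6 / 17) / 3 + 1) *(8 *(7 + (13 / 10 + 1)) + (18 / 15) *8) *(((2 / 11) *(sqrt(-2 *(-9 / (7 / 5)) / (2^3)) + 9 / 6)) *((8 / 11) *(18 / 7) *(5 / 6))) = 820800 *sqrt(35) / 14399 + 820800 / 2057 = 736.27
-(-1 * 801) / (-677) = -801 / 677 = -1.18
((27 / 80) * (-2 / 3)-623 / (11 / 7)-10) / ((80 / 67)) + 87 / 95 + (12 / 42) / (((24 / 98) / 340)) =114341399 / 2006400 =56.99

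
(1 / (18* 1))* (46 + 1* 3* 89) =313 / 18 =17.39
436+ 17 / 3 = 1325 / 3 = 441.67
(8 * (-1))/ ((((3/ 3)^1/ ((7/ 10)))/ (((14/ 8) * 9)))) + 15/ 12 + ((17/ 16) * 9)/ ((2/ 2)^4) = -6191/ 80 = -77.39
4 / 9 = 0.44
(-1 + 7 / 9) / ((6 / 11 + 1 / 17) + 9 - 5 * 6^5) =187 / 32709438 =0.00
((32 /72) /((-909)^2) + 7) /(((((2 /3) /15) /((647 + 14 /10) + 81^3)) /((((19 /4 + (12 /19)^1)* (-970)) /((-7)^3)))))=27471856384238917585 /21539493108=1275417961.16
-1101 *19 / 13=-20919 / 13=-1609.15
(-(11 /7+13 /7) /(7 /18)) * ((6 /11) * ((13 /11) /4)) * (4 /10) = -16848 /29645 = -0.57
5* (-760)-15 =-3815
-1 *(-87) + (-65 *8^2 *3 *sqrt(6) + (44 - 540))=-12480 *sqrt(6) - 409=-30978.63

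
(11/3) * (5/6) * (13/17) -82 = -24377/306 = -79.66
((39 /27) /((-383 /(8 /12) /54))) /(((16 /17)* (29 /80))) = -4420 /11107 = -0.40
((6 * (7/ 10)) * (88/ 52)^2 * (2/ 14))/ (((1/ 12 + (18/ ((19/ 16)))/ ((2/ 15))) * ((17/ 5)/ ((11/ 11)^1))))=331056/ 74522747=0.00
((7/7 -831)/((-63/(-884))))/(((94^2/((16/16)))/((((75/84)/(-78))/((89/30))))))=0.01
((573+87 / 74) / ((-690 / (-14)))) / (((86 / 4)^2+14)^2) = 264376 / 5147167125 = 0.00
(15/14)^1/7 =15/98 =0.15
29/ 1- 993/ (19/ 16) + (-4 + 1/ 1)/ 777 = -3972302/ 4921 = -807.21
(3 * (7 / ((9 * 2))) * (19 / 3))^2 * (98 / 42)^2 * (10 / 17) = 4333805 / 24786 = 174.85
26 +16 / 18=242 / 9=26.89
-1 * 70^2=-4900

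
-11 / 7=-1.57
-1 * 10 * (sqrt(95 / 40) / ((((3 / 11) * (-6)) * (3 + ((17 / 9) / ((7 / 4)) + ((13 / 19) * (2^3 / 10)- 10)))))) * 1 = -36575 * sqrt(38) / 128636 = -1.75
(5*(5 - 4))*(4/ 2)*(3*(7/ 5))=42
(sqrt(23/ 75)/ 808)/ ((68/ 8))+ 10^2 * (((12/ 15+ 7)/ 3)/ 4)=sqrt(69)/ 103020+ 65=65.00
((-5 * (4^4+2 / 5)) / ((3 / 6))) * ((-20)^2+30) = -1102520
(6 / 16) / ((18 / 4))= 1 / 12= 0.08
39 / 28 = 1.39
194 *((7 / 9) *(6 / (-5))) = -2716 / 15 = -181.07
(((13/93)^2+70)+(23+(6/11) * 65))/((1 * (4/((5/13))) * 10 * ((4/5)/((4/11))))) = 0.56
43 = 43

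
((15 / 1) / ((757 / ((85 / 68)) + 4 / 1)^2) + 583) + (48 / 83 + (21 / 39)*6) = 586.81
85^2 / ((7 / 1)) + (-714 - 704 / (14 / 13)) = -2349 / 7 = -335.57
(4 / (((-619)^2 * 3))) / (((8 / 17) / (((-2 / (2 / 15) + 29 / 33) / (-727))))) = 3961 / 27577246653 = 0.00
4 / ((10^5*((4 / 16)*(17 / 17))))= 1 / 6250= 0.00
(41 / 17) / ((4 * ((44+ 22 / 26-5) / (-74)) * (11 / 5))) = -2665 / 5236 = -0.51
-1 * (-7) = 7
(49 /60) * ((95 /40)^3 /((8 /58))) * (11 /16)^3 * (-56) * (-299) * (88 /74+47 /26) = 2007160954248989 /1551892480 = 1293363.41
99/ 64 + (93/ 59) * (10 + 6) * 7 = 672465/ 3776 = 178.09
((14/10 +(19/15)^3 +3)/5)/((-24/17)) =-369053/405000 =-0.91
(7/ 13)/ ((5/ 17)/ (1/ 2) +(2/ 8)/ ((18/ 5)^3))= 2776032/ 3060265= 0.91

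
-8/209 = -0.04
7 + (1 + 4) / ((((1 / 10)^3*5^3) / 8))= 327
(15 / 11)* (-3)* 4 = -180 / 11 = -16.36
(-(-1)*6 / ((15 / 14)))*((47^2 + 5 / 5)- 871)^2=10040357.60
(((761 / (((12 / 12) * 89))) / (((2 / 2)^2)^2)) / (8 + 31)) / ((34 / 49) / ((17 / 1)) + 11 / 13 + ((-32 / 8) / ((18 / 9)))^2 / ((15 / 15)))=37289 / 831171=0.04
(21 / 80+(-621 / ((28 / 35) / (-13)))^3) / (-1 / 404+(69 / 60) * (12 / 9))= 99638573975119827 / 148432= 671274212940.07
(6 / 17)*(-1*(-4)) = 24 / 17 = 1.41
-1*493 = -493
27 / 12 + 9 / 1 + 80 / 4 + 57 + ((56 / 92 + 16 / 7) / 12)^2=88.31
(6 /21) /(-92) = -1 /322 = -0.00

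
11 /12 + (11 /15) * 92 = 4103 /60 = 68.38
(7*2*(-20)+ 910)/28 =45/2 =22.50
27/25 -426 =-424.92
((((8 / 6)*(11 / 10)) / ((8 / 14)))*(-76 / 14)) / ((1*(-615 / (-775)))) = -6479 / 369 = -17.56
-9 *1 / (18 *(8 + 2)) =-1 / 20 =-0.05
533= 533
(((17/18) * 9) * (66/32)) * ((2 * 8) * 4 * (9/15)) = 3366/5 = 673.20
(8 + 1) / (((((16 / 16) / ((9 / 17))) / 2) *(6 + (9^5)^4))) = 54 / 68893437601322596573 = 0.00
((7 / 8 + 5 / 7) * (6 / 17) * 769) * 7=205323 / 68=3019.46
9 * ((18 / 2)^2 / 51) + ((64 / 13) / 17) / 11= 34813 / 2431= 14.32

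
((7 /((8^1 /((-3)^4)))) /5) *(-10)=-567 /4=-141.75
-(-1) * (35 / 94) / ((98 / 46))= 115 / 658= 0.17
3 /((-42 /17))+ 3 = 25 /14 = 1.79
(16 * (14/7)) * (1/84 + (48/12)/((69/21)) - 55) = -831080/483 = -1720.66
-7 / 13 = -0.54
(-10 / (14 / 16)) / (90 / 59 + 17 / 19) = -89680 / 18991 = -4.72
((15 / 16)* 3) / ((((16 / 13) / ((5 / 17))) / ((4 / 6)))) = 975 / 2176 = 0.45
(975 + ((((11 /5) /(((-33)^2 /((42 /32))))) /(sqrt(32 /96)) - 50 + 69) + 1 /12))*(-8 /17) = -23858 /51 - 7*sqrt(3) /5610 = -467.81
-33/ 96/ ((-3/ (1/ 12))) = 11/ 1152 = 0.01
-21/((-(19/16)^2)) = 5376/361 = 14.89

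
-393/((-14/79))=31047/14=2217.64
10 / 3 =3.33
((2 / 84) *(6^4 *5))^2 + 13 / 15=23804.95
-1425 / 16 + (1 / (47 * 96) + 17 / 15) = -1983677 / 22560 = -87.93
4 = 4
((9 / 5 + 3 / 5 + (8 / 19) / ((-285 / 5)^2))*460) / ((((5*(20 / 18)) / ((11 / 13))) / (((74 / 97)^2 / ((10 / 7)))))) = 7184391812752 / 104871537875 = 68.51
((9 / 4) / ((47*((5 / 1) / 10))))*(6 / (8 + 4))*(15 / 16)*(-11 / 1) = -1485 / 3008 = -0.49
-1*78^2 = -6084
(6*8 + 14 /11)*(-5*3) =-8130 /11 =-739.09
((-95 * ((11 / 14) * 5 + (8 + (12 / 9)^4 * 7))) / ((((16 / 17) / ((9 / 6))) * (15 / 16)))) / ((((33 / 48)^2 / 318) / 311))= -1150688082.75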